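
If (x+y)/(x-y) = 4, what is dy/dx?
Differentiate the relation implicitly: treat y = y(x) and apply the chain rule, so every y-derivative picks up a y' = dy/dx factor.

With everything moved to the left-hand side, differentiate term by term:
  d/dx[(x + y)/(x - y)] = (y' + 1)/(x - y) + (x + y)(y' - 1)/(x - y)^2
  d/dx[-4] = 0

Separating the contributions that come from x directly and those that come through y:
  without y':      1/(x - y) - (x + y)/(x - y)^2
  multiplying y':  1/(x - y) + (x + y)/(x - y)^2

so (1/(x - y) - (x + y)/(x - y)^2) + (1/(x - y) + (x + y)/(x - y)^2)·y' = 0, and therefore
  dy/dx = -(1/(x - y) - (x + y)/(x - y)^2)/(1/(x - y) + (x + y)/(x - y)^2)
        = -(-2y/(x - y)^2)/(2x/(x - y)^2) = y/x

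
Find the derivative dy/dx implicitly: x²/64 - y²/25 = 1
Apply d/dx to both sides, remembering that y depends on x. Each occurrence of y therefore brings in a y' = dy/dx via the chain rule.

With F(x, y) equal to the left-hand side minus the right, differentiate F term by term:
  d/dx[x^2/64] = x/32
  d/dx[-y^2/25] = -2y·y'/25
  d/dx[-1] = 0
Adding these up, d/dx[F] = 0 becomes
  (x/32) + (-2y/25)·y' = 0,
so isolating y',
  dy/dx = -(x/32)/(-2y/25) = 25x/(64y)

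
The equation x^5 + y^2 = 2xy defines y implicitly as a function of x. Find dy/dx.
Differentiate the relation implicitly: treat y = y(x) and apply the chain rule, so every y-derivative picks up a y' = dy/dx factor.

With everything moved to the left-hand side, differentiate term by term:
  d/dx[x^5] = 5x^4
  d/dx[-2xy] = -2x·y' - 2y
  d/dx[y^2] = 2y·y'

Separating the contributions that come from x directly and those that come through y:
  without y':      5x^4 - 2y
  multiplying y':  -2x + 2y

so (5x^4 - 2y) + (-2x + 2y)·y' = 0, and therefore
  dy/dx = -(5x^4 - 2y)/(-2x + 2y) = (5x^4/2 - y)/(x - y)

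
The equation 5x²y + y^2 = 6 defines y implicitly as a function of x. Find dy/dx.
Take d/dx of both sides. Since y is implicitly a function of x, the chain rule attaches a y' = dy/dx factor whenever we differentiate through y.

Set F(x, y) = (left side) − (right side), so the curve is F = 0. Differentiating each term of F:
  d/dx[5x^2y] = 5x^2·y' + 10xy
  d/dx[y^2] = 2y·y'
  d/dx[-6] = 0

Collecting, the y'-free part is the partial derivative in x and the y' coefficient is the partial derivative in y:
  ∂F/∂x = 10xy
  ∂F/∂y = 5x^2 + 2y

so d/dx[F(x, y(x))] = ∂F/∂x + (∂F/∂y)·y' = 0. Rearranging,
  dy/dx = -(∂F/∂x)/(∂F/∂y) = -(10xy)/(5x^2 + 2y) = -10xy/(5x^2 + 2y)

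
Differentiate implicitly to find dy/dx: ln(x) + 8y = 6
Take d/dx of both sides. Since y is implicitly a function of x, the chain rule attaches a y' = dy/dx factor whenever we differentiate through y.

Set F(x, y) = (left side) − (right side), so the curve is F = 0. Differentiating each term of F:
  d/dx[8y] = 8·y'
  d/dx[ln(x)] = 1/x
  d/dx[-6] = 0

Collecting, the y'-free part is the partial derivative in x and the y' coefficient is the partial derivative in y:
  ∂F/∂x = 1/x
  ∂F/∂y = 8

so d/dx[F(x, y(x))] = ∂F/∂x + (∂F/∂y)·y' = 0. Rearranging,
  dy/dx = -(∂F/∂x)/(∂F/∂y) = -(1/x)/(8) = -1/(8x)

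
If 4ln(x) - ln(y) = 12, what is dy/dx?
Differentiate the relation implicitly: treat y = y(x) and apply the chain rule, so every y-derivative picks up a y' = dy/dx factor.

With everything moved to the left-hand side, differentiate term by term:
  d/dx[4ln(x)] = 4/x
  d/dx[-ln(y)] = -y'/y
  d/dx[-12] = 0

Separating the contributions that come from x directly and those that come through y:
  without y':      4/x
  multiplying y':  -1/y

so (4/x) + (-1/y)·y' = 0, and therefore
  dy/dx = -(4/x)/(-1/y) = 4y/x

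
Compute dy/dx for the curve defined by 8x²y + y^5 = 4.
Take d/dx of both sides. Since y is implicitly a function of x, the chain rule attaches a y' = dy/dx factor whenever we differentiate through y.

Set F(x, y) = (left side) − (right side), so the curve is F = 0. Differentiating each term of F:
  d/dx[8x^2y] = 8x^2·y' + 16xy
  d/dx[y^5] = 5y^4·y'
  d/dx[-4] = 0

Collecting, the y'-free part is the partial derivative in x and the y' coefficient is the partial derivative in y:
  ∂F/∂x = 16xy
  ∂F/∂y = 8x^2 + 5y^4

so d/dx[F(x, y(x))] = ∂F/∂x + (∂F/∂y)·y' = 0. Rearranging,
  dy/dx = -(∂F/∂x)/(∂F/∂y) = -(16xy)/(8x^2 + 5y^4) = -16xy/(8x^2 + 5y^4)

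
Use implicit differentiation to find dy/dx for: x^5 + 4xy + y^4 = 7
Differentiate both sides with respect to x, treating y as y(x). By the chain rule, any term containing y contributes a factor of y' = dy/dx when we differentiate it.

Move every term to one side and write the relation as F(x, y) = 0. Term by term,
  d/dx[x^5] = 5x^4
  d/dx[4xy] = 4x·y' + 4y
  d/dx[y^4] = 4y^3·y'
  d/dx[-7] = 0

The pieces without y' make up ∂F/∂x and the coefficient of y' is ∂F/∂y:
  ∂F/∂x = 5x^4 + 4y,
  ∂F/∂y = 4x + 4y^3.

Since d/dx[F] = ∂F/∂x + (∂F/∂y)·y' = 0, solve for y':
  (∂F/∂y)·y' = -∂F/∂x
  dy/dx = -(∂F/∂x)/(∂F/∂y) = -(5x^4 + 4y)/(4x + 4y^3) = (-5x^4/4 - y)/(x + y^3)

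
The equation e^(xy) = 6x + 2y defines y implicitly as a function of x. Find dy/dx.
Differentiate both sides with respect to x, treating y as y(x). By the chain rule, any term containing y contributes a factor of y' = dy/dx when we differentiate it.

Move every term to one side and write the relation as F(x, y) = 0. Term by term,
  d/dx[-6x] = -6
  d/dx[-2y] = -2·y'
  d/dx[e^(xy)] = (x·y' + y)·e^(xy)

The pieces without y' make up ∂F/∂x and the coefficient of y' is ∂F/∂y:
  ∂F/∂x = y·e^(xy) - 6,
  ∂F/∂y = x·e^(xy) - 2.

Since d/dx[F] = ∂F/∂x + (∂F/∂y)·y' = 0, solve for y':
  (∂F/∂y)·y' = -∂F/∂x
  dy/dx = -(∂F/∂x)/(∂F/∂y) = -(y·e^(xy) - 6)/(x·e^(xy) - 2) = (-y·e^(xy) + 6)/(x·e^(xy) - 2)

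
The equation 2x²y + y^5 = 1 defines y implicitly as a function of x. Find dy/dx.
Differentiate the relation implicitly: treat y = y(x) and apply the chain rule, so every y-derivative picks up a y' = dy/dx factor.

With everything moved to the left-hand side, differentiate term by term:
  d/dx[2x^2y] = 2x^2·y' + 4xy
  d/dx[y^5] = 5y^4·y'
  d/dx[-1] = 0

Separating the contributions that come from x directly and those that come through y:
  without y':      4xy
  multiplying y':  2x^2 + 5y^4

so (4xy) + (2x^2 + 5y^4)·y' = 0, and therefore
  dy/dx = -(4xy)/(2x^2 + 5y^4) = -4xy/(2x^2 + 5y^4)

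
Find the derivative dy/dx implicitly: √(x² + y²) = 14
Apply d/dx to both sides, remembering that y depends on x. Each occurrence of y therefore brings in a y' = dy/dx via the chain rule.

With F(x, y) equal to the left-hand side minus the right, differentiate F term by term:
  d/dx[√(x^2 + y^2)] = (x + y·y')/√(x^2 + y^2)
  d/dx[-14] = 0
Adding these up, d/dx[F] = 0 becomes
  (x/√(x^2 + y^2)) + (y/√(x^2 + y^2))·y' = 0,
so isolating y',
  dy/dx = -(x/√(x^2 + y^2))/(y/√(x^2 + y^2)) = -x/y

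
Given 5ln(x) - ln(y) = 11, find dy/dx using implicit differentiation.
Take d/dx of both sides. Since y is implicitly a function of x, the chain rule attaches a y' = dy/dx factor whenever we differentiate through y.

Set F(x, y) = (left side) − (right side), so the curve is F = 0. Differentiating each term of F:
  d/dx[5ln(x)] = 5/x
  d/dx[-ln(y)] = -y'/y
  d/dx[-11] = 0

Collecting, the y'-free part is the partial derivative in x and the y' coefficient is the partial derivative in y:
  ∂F/∂x = 5/x
  ∂F/∂y = -1/y

so d/dx[F(x, y(x))] = ∂F/∂x + (∂F/∂y)·y' = 0. Rearranging,
  dy/dx = -(∂F/∂x)/(∂F/∂y) = -(5/x)/(-1/y) = 5y/x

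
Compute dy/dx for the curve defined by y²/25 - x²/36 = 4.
Differentiate both sides with respect to x, treating y as y(x). By the chain rule, any term containing y contributes a factor of y' = dy/dx when we differentiate it.

Move every term to one side and write the relation as F(x, y) = 0. Term by term,
  d/dx[-x^2/36] = -x/18
  d/dx[y^2/25] = 2y·y'/25
  d/dx[-4] = 0

The pieces without y' make up ∂F/∂x and the coefficient of y' is ∂F/∂y:
  ∂F/∂x = -x/18,
  ∂F/∂y = 2y/25.

Since d/dx[F] = ∂F/∂x + (∂F/∂y)·y' = 0, solve for y':
  (∂F/∂y)·y' = -∂F/∂x
  dy/dx = -(∂F/∂x)/(∂F/∂y) = -(-x/18)/(2y/25) = 25x/(36y)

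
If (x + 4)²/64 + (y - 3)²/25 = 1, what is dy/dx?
Differentiate the relation implicitly: treat y = y(x) and apply the chain rule, so every y-derivative picks up a y' = dy/dx factor.

With everything moved to the left-hand side, differentiate term by term:
  d/dx[(x + 4)^2/64] = x/32 + 1/8
  d/dx[(y - 3)^2/25] = 2·y'(y - 3)/25
  d/dx[-1] = 0

Separating the contributions that come from x directly and those that come through y:
  without y':      x/32 + 1/8
  multiplying y':  2y/25 - 6/25

so (x/32 + 1/8) + (2y/25 - 6/25)·y' = 0, and therefore
  dy/dx = -(x/32 + 1/8)/(2y/25 - 6/25)
        = -((x + 4)/32)/(2(y - 3)/25) = 25(-x - 4)/(64(y - 3))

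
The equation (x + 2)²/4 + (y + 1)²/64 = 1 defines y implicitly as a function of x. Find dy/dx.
Differentiate the relation implicitly: treat y = y(x) and apply the chain rule, so every y-derivative picks up a y' = dy/dx factor.

With everything moved to the left-hand side, differentiate term by term:
  d/dx[(x + 2)^2/4] = x/2 + 1
  d/dx[(y + 1)^2/64] = y'(y + 1)/32
  d/dx[-1] = 0

Separating the contributions that come from x directly and those that come through y:
  without y':      x/2 + 1
  multiplying y':  y/32 + 1/32

so (x/2 + 1) + (y/32 + 1/32)·y' = 0, and therefore
  dy/dx = -(x/2 + 1)/(y/32 + 1/32)
        = -((x + 2)/2)/((y + 1)/32) = 16(-x - 2)/(y + 1)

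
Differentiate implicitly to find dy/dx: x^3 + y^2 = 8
Take d/dx of both sides. Since y is implicitly a function of x, the chain rule attaches a y' = dy/dx factor whenever we differentiate through y.

Set F(x, y) = (left side) − (right side), so the curve is F = 0. Differentiating each term of F:
  d/dx[x^3] = 3x^2
  d/dx[y^2] = 2y·y'
  d/dx[-8] = 0

Collecting, the y'-free part is the partial derivative in x and the y' coefficient is the partial derivative in y:
  ∂F/∂x = 3x^2
  ∂F/∂y = 2y

so d/dx[F(x, y(x))] = ∂F/∂x + (∂F/∂y)·y' = 0. Rearranging,
  dy/dx = -(∂F/∂x)/(∂F/∂y) = -(3x^2)/(2y) = -3x^2/(2y)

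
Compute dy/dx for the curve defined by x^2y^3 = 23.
Take d/dx of both sides. Since y is implicitly a function of x, the chain rule attaches a y' = dy/dx factor whenever we differentiate through y.

Set F(x, y) = (left side) − (right side), so the curve is F = 0. Differentiating each term of F:
  d/dx[x^2y^3] = 3x^2y^2·y' + 2xy^3
  d/dx[-23] = 0

Collecting, the y'-free part is the partial derivative in x and the y' coefficient is the partial derivative in y:
  ∂F/∂x = 2xy^3
  ∂F/∂y = 3x^2y^2

so d/dx[F(x, y(x))] = ∂F/∂x + (∂F/∂y)·y' = 0. Rearranging,
  dy/dx = -(∂F/∂x)/(∂F/∂y) = -(2xy^3)/(3x^2y^2) = -2y/(3x)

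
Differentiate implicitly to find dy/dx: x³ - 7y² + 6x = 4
Take d/dx of both sides. Since y is implicitly a function of x, the chain rule attaches a y' = dy/dx factor whenever we differentiate through y.

Set F(x, y) = (left side) − (right side), so the curve is F = 0. Differentiating each term of F:
  d/dx[x^3] = 3x^2
  d/dx[6x] = 6
  d/dx[-7y^2] = -14y·y'
  d/dx[-4] = 0

Collecting, the y'-free part is the partial derivative in x and the y' coefficient is the partial derivative in y:
  ∂F/∂x = 3x^2 + 6
  ∂F/∂y = -14y

so d/dx[F(x, y(x))] = ∂F/∂x + (∂F/∂y)·y' = 0. Rearranging,
  dy/dx = -(∂F/∂x)/(∂F/∂y) = -(3x^2 + 6)/(-14y) = 3(x^2 + 2)/(14y)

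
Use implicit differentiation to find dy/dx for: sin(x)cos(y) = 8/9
Apply d/dx to both sides, remembering that y depends on x. Each occurrence of y therefore brings in a y' = dy/dx via the chain rule.

With F(x, y) equal to the left-hand side minus the right, differentiate F term by term:
  d/dx[sin(x)·cos(y)] = -y'·sin(x)·sin(y) + cos(x)·cos(y)
  d/dx[-8/9] = 0
Adding these up, d/dx[F] = 0 becomes
  (cos(x)·cos(y)) + (-sin(x)·sin(y))·y' = 0,
so isolating y',
  dy/dx = -(cos(x)·cos(y))/(-sin(x)·sin(y)) = 1/(tan(x)·tan(y))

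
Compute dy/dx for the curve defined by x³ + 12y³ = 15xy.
Take d/dx of both sides. Since y is implicitly a function of x, the chain rule attaches a y' = dy/dx factor whenever we differentiate through y.

Set F(x, y) = (left side) − (right side), so the curve is F = 0. Differentiating each term of F:
  d/dx[x^3] = 3x^2
  d/dx[-15xy] = -15x·y' - 15y
  d/dx[12y^3] = 36y^2·y'

Collecting, the y'-free part is the partial derivative in x and the y' coefficient is the partial derivative in y:
  ∂F/∂x = 3x^2 - 15y
  ∂F/∂y = -15x + 36y^2

so d/dx[F(x, y(x))] = ∂F/∂x + (∂F/∂y)·y' = 0. Rearranging,
  dy/dx = -(∂F/∂x)/(∂F/∂y) = -(3x^2 - 15y)/(-15x + 36y^2) = (x^2 - 5y)/(5x - 12y^2)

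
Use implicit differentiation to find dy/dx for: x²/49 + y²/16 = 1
Differentiate both sides with respect to x, treating y as y(x). By the chain rule, any term containing y contributes a factor of y' = dy/dx when we differentiate it.

Move every term to one side and write the relation as F(x, y) = 0. Term by term,
  d/dx[x^2/49] = 2x/49
  d/dx[y^2/16] = y·y'/8
  d/dx[-1] = 0

The pieces without y' make up ∂F/∂x and the coefficient of y' is ∂F/∂y:
  ∂F/∂x = 2x/49,
  ∂F/∂y = y/8.

Since d/dx[F] = ∂F/∂x + (∂F/∂y)·y' = 0, solve for y':
  (∂F/∂y)·y' = -∂F/∂x
  dy/dx = -(∂F/∂x)/(∂F/∂y) = -(2x/49)/(y/8) = -16x/(49y)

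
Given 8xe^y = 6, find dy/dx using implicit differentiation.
Differentiate the relation implicitly: treat y = y(x) and apply the chain rule, so every y-derivative picks up a y' = dy/dx factor.

With everything moved to the left-hand side, differentiate term by term:
  d/dx[8x·e^(y)] = 8x·y'·e^(y) + 8e^(y)
  d/dx[-6] = 0

Separating the contributions that come from x directly and those that come through y:
  without y':      8e^(y)
  multiplying y':  8x·e^(y)

so (8e^(y)) + (8x·e^(y))·y' = 0, and therefore
  dy/dx = -(8e^(y))/(8x·e^(y)) = -1/x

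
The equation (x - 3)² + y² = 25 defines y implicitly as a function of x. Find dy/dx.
Take d/dx of both sides. Since y is implicitly a function of x, the chain rule attaches a y' = dy/dx factor whenever we differentiate through y.

Set F(x, y) = (left side) − (right side), so the curve is F = 0. Differentiating each term of F:
  d/dx[y^2] = 2y·y'
  d/dx[(x - 3)^2] = 2x - 6
  d/dx[-25] = 0

Collecting, the y'-free part is the partial derivative in x and the y' coefficient is the partial derivative in y:
  ∂F/∂x = 2x - 6
  ∂F/∂y = 2y

so d/dx[F(x, y(x))] = ∂F/∂x + (∂F/∂y)·y' = 0. Rearranging,
  dy/dx = -(∂F/∂x)/(∂F/∂y) = -(2x - 6)/(2y) = (3 - x)/y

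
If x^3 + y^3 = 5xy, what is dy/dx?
Take d/dx of both sides. Since y is implicitly a function of x, the chain rule attaches a y' = dy/dx factor whenever we differentiate through y.

Set F(x, y) = (left side) − (right side), so the curve is F = 0. Differentiating each term of F:
  d/dx[x^3] = 3x^2
  d/dx[-5xy] = -5x·y' - 5y
  d/dx[y^3] = 3y^2·y'

Collecting, the y'-free part is the partial derivative in x and the y' coefficient is the partial derivative in y:
  ∂F/∂x = 3x^2 - 5y
  ∂F/∂y = -5x + 3y^2

so d/dx[F(x, y(x))] = ∂F/∂x + (∂F/∂y)·y' = 0. Rearranging,
  dy/dx = -(∂F/∂x)/(∂F/∂y) = -(3x^2 - 5y)/(-5x + 3y^2) = (3x^2 - 5y)/(5x - 3y^2)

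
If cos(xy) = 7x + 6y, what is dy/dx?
Differentiate both sides with respect to x, treating y as y(x). By the chain rule, any term containing y contributes a factor of y' = dy/dx when we differentiate it.

Move every term to one side and write the relation as F(x, y) = 0. Term by term,
  d/dx[-7x] = -7
  d/dx[-6y] = -6·y'
  d/dx[cos(xy)] = -(x·y' + y)·sin(xy)

The pieces without y' make up ∂F/∂x and the coefficient of y' is ∂F/∂y:
  ∂F/∂x = -y·sin(xy) - 7,
  ∂F/∂y = -x·sin(xy) - 6.

Since d/dx[F] = ∂F/∂x + (∂F/∂y)·y' = 0, solve for y':
  (∂F/∂y)·y' = -∂F/∂x
  dy/dx = -(∂F/∂x)/(∂F/∂y) = -(-y·sin(xy) - 7)/(-x·sin(xy) - 6) = -(y·sin(xy) + 7)/(x·sin(xy) + 6)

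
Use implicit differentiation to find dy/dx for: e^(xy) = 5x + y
Differentiate both sides with respect to x, treating y as y(x). By the chain rule, any term containing y contributes a factor of y' = dy/dx when we differentiate it.

Move every term to one side and write the relation as F(x, y) = 0. Term by term,
  d/dx[-5x] = -5
  d/dx[-y] = -y'
  d/dx[e^(xy)] = (x·y' + y)·e^(xy)

The pieces without y' make up ∂F/∂x and the coefficient of y' is ∂F/∂y:
  ∂F/∂x = y·e^(xy) - 5,
  ∂F/∂y = x·e^(xy) - 1.

Since d/dx[F] = ∂F/∂x + (∂F/∂y)·y' = 0, solve for y':
  (∂F/∂y)·y' = -∂F/∂x
  dy/dx = -(∂F/∂x)/(∂F/∂y) = -(y·e^(xy) - 5)/(x·e^(xy) - 1) = (-y·e^(xy) + 5)/(x·e^(xy) - 1)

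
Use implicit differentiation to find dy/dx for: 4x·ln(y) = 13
Differentiate the relation implicitly: treat y = y(x) and apply the chain rule, so every y-derivative picks up a y' = dy/dx factor.

With everything moved to the left-hand side, differentiate term by term:
  d/dx[4x·ln(y)] = 4x·y'/y + 4ln(y)
  d/dx[-13] = 0

Separating the contributions that come from x directly and those that come through y:
  without y':      4ln(y)
  multiplying y':  4x/y

so (4ln(y)) + (4x/y)·y' = 0, and therefore
  dy/dx = -(4ln(y))/(4x/y) = -y·ln(y)/x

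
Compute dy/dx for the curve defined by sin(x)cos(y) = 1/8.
Differentiate the relation implicitly: treat y = y(x) and apply the chain rule, so every y-derivative picks up a y' = dy/dx factor.

With everything moved to the left-hand side, differentiate term by term:
  d/dx[sin(x)·cos(y)] = -y'·sin(x)·sin(y) + cos(x)·cos(y)
  d/dx[-1/8] = 0

Separating the contributions that come from x directly and those that come through y:
  without y':      cos(x)·cos(y)
  multiplying y':  -sin(x)·sin(y)

so (cos(x)·cos(y)) + (-sin(x)·sin(y))·y' = 0, and therefore
  dy/dx = -(cos(x)·cos(y))/(-sin(x)·sin(y)) = 1/(tan(x)·tan(y))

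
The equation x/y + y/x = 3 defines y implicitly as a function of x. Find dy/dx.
Differentiate both sides with respect to x, treating y as y(x). By the chain rule, any term containing y contributes a factor of y' = dy/dx when we differentiate it.

Move every term to one side and write the relation as F(x, y) = 0. Term by term,
  d/dx[x/y] = -x·y'/y^2 + 1/y
  d/dx[y/x] = y'/x - y/x^2
  d/dx[-3] = 0

The pieces without y' make up ∂F/∂x and the coefficient of y' is ∂F/∂y:
  ∂F/∂x = 1/y - y/x^2,
  ∂F/∂y = -x/y^2 + 1/x.

Since d/dx[F] = ∂F/∂x + (∂F/∂y)·y' = 0, solve for y':
  (∂F/∂y)·y' = -∂F/∂x
  dy/dx = -(∂F/∂x)/(∂F/∂y) = -(1/y - y/x^2)/(-x/y^2 + 1/x)
        = -((x - y)(x + y)/(x^2y))/(-(x - y)(x + y)/(xy^2)) = y/x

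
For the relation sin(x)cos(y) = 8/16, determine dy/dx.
Take d/dx of both sides. Since y is implicitly a function of x, the chain rule attaches a y' = dy/dx factor whenever we differentiate through y.

Set F(x, y) = (left side) − (right side), so the curve is F = 0. Differentiating each term of F:
  d/dx[sin(x)·cos(y)] = -y'·sin(x)·sin(y) + cos(x)·cos(y)
  d/dx[-1/2] = 0

Collecting, the y'-free part is the partial derivative in x and the y' coefficient is the partial derivative in y:
  ∂F/∂x = cos(x)·cos(y)
  ∂F/∂y = -sin(x)·sin(y)

so d/dx[F(x, y(x))] = ∂F/∂x + (∂F/∂y)·y' = 0. Rearranging,
  dy/dx = -(∂F/∂x)/(∂F/∂y) = -(cos(x)·cos(y))/(-sin(x)·sin(y)) = 1/(tan(x)·tan(y))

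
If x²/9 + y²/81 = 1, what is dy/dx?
Take d/dx of both sides. Since y is implicitly a function of x, the chain rule attaches a y' = dy/dx factor whenever we differentiate through y.

Set F(x, y) = (left side) − (right side), so the curve is F = 0. Differentiating each term of F:
  d/dx[x^2/9] = 2x/9
  d/dx[y^2/81] = 2y·y'/81
  d/dx[-1] = 0

Collecting, the y'-free part is the partial derivative in x and the y' coefficient is the partial derivative in y:
  ∂F/∂x = 2x/9
  ∂F/∂y = 2y/81

so d/dx[F(x, y(x))] = ∂F/∂x + (∂F/∂y)·y' = 0. Rearranging,
  dy/dx = -(∂F/∂x)/(∂F/∂y) = -(2x/9)/(2y/81) = -9x/y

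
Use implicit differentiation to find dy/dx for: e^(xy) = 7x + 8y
Take d/dx of both sides. Since y is implicitly a function of x, the chain rule attaches a y' = dy/dx factor whenever we differentiate through y.

Set F(x, y) = (left side) − (right side), so the curve is F = 0. Differentiating each term of F:
  d/dx[-7x] = -7
  d/dx[-8y] = -8·y'
  d/dx[e^(xy)] = (x·y' + y)·e^(xy)

Collecting, the y'-free part is the partial derivative in x and the y' coefficient is the partial derivative in y:
  ∂F/∂x = y·e^(xy) - 7
  ∂F/∂y = x·e^(xy) - 8

so d/dx[F(x, y(x))] = ∂F/∂x + (∂F/∂y)·y' = 0. Rearranging,
  dy/dx = -(∂F/∂x)/(∂F/∂y) = -(y·e^(xy) - 7)/(x·e^(xy) - 8) = (-y·e^(xy) + 7)/(x·e^(xy) - 8)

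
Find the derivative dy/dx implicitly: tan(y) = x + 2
Apply d/dx to both sides, remembering that y depends on x. Each occurrence of y therefore brings in a y' = dy/dx via the chain rule.

With F(x, y) equal to the left-hand side minus the right, differentiate F term by term:
  d/dx[-x] = -1
  d/dx[tan(y)] = y'(tan(y)^2 + 1)
  d/dx[-2] = 0
Adding these up, d/dx[F] = 0 becomes
  (-1) + (tan(y)^2 + 1)·y' = 0,
so isolating y',
  dy/dx = -(-1)/(tan(y)^2 + 1) = cos(y)^2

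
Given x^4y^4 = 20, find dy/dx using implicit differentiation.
Take d/dx of both sides. Since y is implicitly a function of x, the chain rule attaches a y' = dy/dx factor whenever we differentiate through y.

Set F(x, y) = (left side) − (right side), so the curve is F = 0. Differentiating each term of F:
  d/dx[x^4y^4] = 4x^4y^3·y' + 4x^3y^4
  d/dx[-20] = 0

Collecting, the y'-free part is the partial derivative in x and the y' coefficient is the partial derivative in y:
  ∂F/∂x = 4x^3y^4
  ∂F/∂y = 4x^4y^3

so d/dx[F(x, y(x))] = ∂F/∂x + (∂F/∂y)·y' = 0. Rearranging,
  dy/dx = -(∂F/∂x)/(∂F/∂y) = -(4x^3y^4)/(4x^4y^3) = -y/x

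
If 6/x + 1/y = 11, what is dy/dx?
Take d/dx of both sides. Since y is implicitly a function of x, the chain rule attaches a y' = dy/dx factor whenever we differentiate through y.

Set F(x, y) = (left side) − (right side), so the curve is F = 0. Differentiating each term of F:
  d/dx[1/y] = -y'/y^2
  d/dx[6/x] = -6/x^2
  d/dx[-11] = 0

Collecting, the y'-free part is the partial derivative in x and the y' coefficient is the partial derivative in y:
  ∂F/∂x = -6/x^2
  ∂F/∂y = -1/y^2

so d/dx[F(x, y(x))] = ∂F/∂x + (∂F/∂y)·y' = 0. Rearranging,
  dy/dx = -(∂F/∂x)/(∂F/∂y) = -(-6/x^2)/(-1/y^2) = -6y^2/x^2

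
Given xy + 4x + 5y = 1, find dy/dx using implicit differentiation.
Differentiate both sides with respect to x, treating y as y(x). By the chain rule, any term containing y contributes a factor of y' = dy/dx when we differentiate it.

Move every term to one side and write the relation as F(x, y) = 0. Term by term,
  d/dx[xy] = x·y' + y
  d/dx[4x] = 4
  d/dx[5y] = 5·y'
  d/dx[-1] = 0

The pieces without y' make up ∂F/∂x and the coefficient of y' is ∂F/∂y:
  ∂F/∂x = y + 4,
  ∂F/∂y = x + 5.

Since d/dx[F] = ∂F/∂x + (∂F/∂y)·y' = 0, solve for y':
  (∂F/∂y)·y' = -∂F/∂x
  dy/dx = -(∂F/∂x)/(∂F/∂y) = -(y + 4)/(x + 5) = (-y - 4)/(x + 5)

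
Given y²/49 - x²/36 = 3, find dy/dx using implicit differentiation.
Differentiate the relation implicitly: treat y = y(x) and apply the chain rule, so every y-derivative picks up a y' = dy/dx factor.

With everything moved to the left-hand side, differentiate term by term:
  d/dx[-x^2/36] = -x/18
  d/dx[y^2/49] = 2y·y'/49
  d/dx[-3] = 0

Separating the contributions that come from x directly and those that come through y:
  without y':      -x/18
  multiplying y':  2y/49

so (-x/18) + (2y/49)·y' = 0, and therefore
  dy/dx = -(-x/18)/(2y/49) = 49x/(36y)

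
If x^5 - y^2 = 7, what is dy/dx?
Apply d/dx to both sides, remembering that y depends on x. Each occurrence of y therefore brings in a y' = dy/dx via the chain rule.

With F(x, y) equal to the left-hand side minus the right, differentiate F term by term:
  d/dx[x^5] = 5x^4
  d/dx[-y^2] = -2y·y'
  d/dx[-7] = 0
Adding these up, d/dx[F] = 0 becomes
  (5x^4) + (-2y)·y' = 0,
so isolating y',
  dy/dx = -(5x^4)/(-2y) = 5x^4/(2y)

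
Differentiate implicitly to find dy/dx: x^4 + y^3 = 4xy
Apply d/dx to both sides, remembering that y depends on x. Each occurrence of y therefore brings in a y' = dy/dx via the chain rule.

With F(x, y) equal to the left-hand side minus the right, differentiate F term by term:
  d/dx[x^4] = 4x^3
  d/dx[-4xy] = -4x·y' - 4y
  d/dx[y^3] = 3y^2·y'
Adding these up, d/dx[F] = 0 becomes
  (4x^3 - 4y) + (-4x + 3y^2)·y' = 0,
so isolating y',
  dy/dx = -(4x^3 - 4y)/(-4x + 3y^2) = 4(x^3 - y)/(4x - 3y^2)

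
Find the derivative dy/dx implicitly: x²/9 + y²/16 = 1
Apply d/dx to both sides, remembering that y depends on x. Each occurrence of y therefore brings in a y' = dy/dx via the chain rule.

With F(x, y) equal to the left-hand side minus the right, differentiate F term by term:
  d/dx[x^2/9] = 2x/9
  d/dx[y^2/16] = y·y'/8
  d/dx[-1] = 0
Adding these up, d/dx[F] = 0 becomes
  (2x/9) + (y/8)·y' = 0,
so isolating y',
  dy/dx = -(2x/9)/(y/8) = -16x/(9y)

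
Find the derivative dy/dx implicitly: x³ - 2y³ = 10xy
Differentiate the relation implicitly: treat y = y(x) and apply the chain rule, so every y-derivative picks up a y' = dy/dx factor.

With everything moved to the left-hand side, differentiate term by term:
  d/dx[x^3] = 3x^2
  d/dx[-10xy] = -10x·y' - 10y
  d/dx[-2y^3] = -6y^2·y'

Separating the contributions that come from x directly and those that come through y:
  without y':      3x^2 - 10y
  multiplying y':  -10x - 6y^2

so (3x^2 - 10y) + (-10x - 6y^2)·y' = 0, and therefore
  dy/dx = -(3x^2 - 10y)/(-10x - 6y^2) = (3x^2 - 10y)/(2(5x + 3y^2))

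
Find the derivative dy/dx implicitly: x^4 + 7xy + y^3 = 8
Take d/dx of both sides. Since y is implicitly a function of x, the chain rule attaches a y' = dy/dx factor whenever we differentiate through y.

Set F(x, y) = (left side) − (right side), so the curve is F = 0. Differentiating each term of F:
  d/dx[x^4] = 4x^3
  d/dx[7xy] = 7x·y' + 7y
  d/dx[y^3] = 3y^2·y'
  d/dx[-8] = 0

Collecting, the y'-free part is the partial derivative in x and the y' coefficient is the partial derivative in y:
  ∂F/∂x = 4x^3 + 7y
  ∂F/∂y = 7x + 3y^2

so d/dx[F(x, y(x))] = ∂F/∂x + (∂F/∂y)·y' = 0. Rearranging,
  dy/dx = -(∂F/∂x)/(∂F/∂y) = -(4x^3 + 7y)/(7x + 3y^2) = (-4x^3 - 7y)/(7x + 3y^2)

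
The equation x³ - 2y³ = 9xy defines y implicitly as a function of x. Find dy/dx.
Apply d/dx to both sides, remembering that y depends on x. Each occurrence of y therefore brings in a y' = dy/dx via the chain rule.

With F(x, y) equal to the left-hand side minus the right, differentiate F term by term:
  d/dx[x^3] = 3x^2
  d/dx[-9xy] = -9x·y' - 9y
  d/dx[-2y^3] = -6y^2·y'
Adding these up, d/dx[F] = 0 becomes
  (3x^2 - 9y) + (-9x - 6y^2)·y' = 0,
so isolating y',
  dy/dx = -(3x^2 - 9y)/(-9x - 6y^2) = (x^2 - 3y)/(3x + 2y^2)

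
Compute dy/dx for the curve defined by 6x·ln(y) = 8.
Apply d/dx to both sides, remembering that y depends on x. Each occurrence of y therefore brings in a y' = dy/dx via the chain rule.

With F(x, y) equal to the left-hand side minus the right, differentiate F term by term:
  d/dx[6x·ln(y)] = 6x·y'/y + 6ln(y)
  d/dx[-8] = 0
Adding these up, d/dx[F] = 0 becomes
  (6ln(y)) + (6x/y)·y' = 0,
so isolating y',
  dy/dx = -(6ln(y))/(6x/y) = -y·ln(y)/x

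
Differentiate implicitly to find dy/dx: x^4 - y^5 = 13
Take d/dx of both sides. Since y is implicitly a function of x, the chain rule attaches a y' = dy/dx factor whenever we differentiate through y.

Set F(x, y) = (left side) − (right side), so the curve is F = 0. Differentiating each term of F:
  d/dx[x^4] = 4x^3
  d/dx[-y^5] = -5y^4·y'
  d/dx[-13] = 0

Collecting, the y'-free part is the partial derivative in x and the y' coefficient is the partial derivative in y:
  ∂F/∂x = 4x^3
  ∂F/∂y = -5y^4

so d/dx[F(x, y(x))] = ∂F/∂x + (∂F/∂y)·y' = 0. Rearranging,
  dy/dx = -(∂F/∂x)/(∂F/∂y) = -(4x^3)/(-5y^4) = 4x^3/(5y^4)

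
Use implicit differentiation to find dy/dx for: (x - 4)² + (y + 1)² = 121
Differentiate both sides with respect to x, treating y as y(x). By the chain rule, any term containing y contributes a factor of y' = dy/dx when we differentiate it.

Move every term to one side and write the relation as F(x, y) = 0. Term by term,
  d/dx[(x - 4)^2] = 2x - 8
  d/dx[(y + 1)^2] = 2·y'(y + 1)
  d/dx[-121] = 0

The pieces without y' make up ∂F/∂x and the coefficient of y' is ∂F/∂y:
  ∂F/∂x = 2x - 8,
  ∂F/∂y = 2y + 2.

Since d/dx[F] = ∂F/∂x + (∂F/∂y)·y' = 0, solve for y':
  (∂F/∂y)·y' = -∂F/∂x
  dy/dx = -(∂F/∂x)/(∂F/∂y) = -(2x - 8)/(2y + 2) = (4 - x)/(y + 1)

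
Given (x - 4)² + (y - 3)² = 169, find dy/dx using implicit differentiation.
Differentiate the relation implicitly: treat y = y(x) and apply the chain rule, so every y-derivative picks up a y' = dy/dx factor.

With everything moved to the left-hand side, differentiate term by term:
  d/dx[(x - 4)^2] = 2x - 8
  d/dx[(y - 3)^2] = 2·y'(y - 3)
  d/dx[-169] = 0

Separating the contributions that come from x directly and those that come through y:
  without y':      2x - 8
  multiplying y':  2y - 6

so (2x - 8) + (2y - 6)·y' = 0, and therefore
  dy/dx = -(2x - 8)/(2y - 6) = (4 - x)/(y - 3)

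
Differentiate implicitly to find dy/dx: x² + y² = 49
Take d/dx of both sides. Since y is implicitly a function of x, the chain rule attaches a y' = dy/dx factor whenever we differentiate through y.

Set F(x, y) = (left side) − (right side), so the curve is F = 0. Differentiating each term of F:
  d/dx[x^2] = 2x
  d/dx[y^2] = 2y·y'
  d/dx[-49] = 0

Collecting, the y'-free part is the partial derivative in x and the y' coefficient is the partial derivative in y:
  ∂F/∂x = 2x
  ∂F/∂y = 2y

so d/dx[F(x, y(x))] = ∂F/∂x + (∂F/∂y)·y' = 0. Rearranging,
  dy/dx = -(∂F/∂x)/(∂F/∂y) = -(2x)/(2y) = -x/y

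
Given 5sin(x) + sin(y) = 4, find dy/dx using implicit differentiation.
Differentiate the relation implicitly: treat y = y(x) and apply the chain rule, so every y-derivative picks up a y' = dy/dx factor.

With everything moved to the left-hand side, differentiate term by term:
  d/dx[5sin(x)] = 5cos(x)
  d/dx[sin(y)] = y'·cos(y)
  d/dx[-4] = 0

Separating the contributions that come from x directly and those that come through y:
  without y':      5cos(x)
  multiplying y':  cos(y)

so (5cos(x)) + (cos(y))·y' = 0, and therefore
  dy/dx = -(5cos(x))/(cos(y)) = -5cos(x)/cos(y)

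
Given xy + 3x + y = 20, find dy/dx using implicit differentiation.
Differentiate the relation implicitly: treat y = y(x) and apply the chain rule, so every y-derivative picks up a y' = dy/dx factor.

With everything moved to the left-hand side, differentiate term by term:
  d/dx[xy] = x·y' + y
  d/dx[3x] = 3
  d/dx[y] = y'
  d/dx[-20] = 0

Separating the contributions that come from x directly and those that come through y:
  without y':      y + 3
  multiplying y':  x + 1

so (y + 3) + (x + 1)·y' = 0, and therefore
  dy/dx = -(y + 3)/(x + 1) = (-y - 3)/(x + 1)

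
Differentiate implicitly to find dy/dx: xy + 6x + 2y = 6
Take d/dx of both sides. Since y is implicitly a function of x, the chain rule attaches a y' = dy/dx factor whenever we differentiate through y.

Set F(x, y) = (left side) − (right side), so the curve is F = 0. Differentiating each term of F:
  d/dx[xy] = x·y' + y
  d/dx[6x] = 6
  d/dx[2y] = 2·y'
  d/dx[-6] = 0

Collecting, the y'-free part is the partial derivative in x and the y' coefficient is the partial derivative in y:
  ∂F/∂x = y + 6
  ∂F/∂y = x + 2

so d/dx[F(x, y(x))] = ∂F/∂x + (∂F/∂y)·y' = 0. Rearranging,
  dy/dx = -(∂F/∂x)/(∂F/∂y) = -(y + 6)/(x + 2) = (-y - 6)/(x + 2)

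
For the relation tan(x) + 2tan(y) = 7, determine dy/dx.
Take d/dx of both sides. Since y is implicitly a function of x, the chain rule attaches a y' = dy/dx factor whenever we differentiate through y.

Set F(x, y) = (left side) − (right side), so the curve is F = 0. Differentiating each term of F:
  d/dx[tan(x)] = tan(x)^2 + 1
  d/dx[2tan(y)] = 2·y'(tan(y)^2 + 1)
  d/dx[-7] = 0

Collecting, the y'-free part is the partial derivative in x and the y' coefficient is the partial derivative in y:
  ∂F/∂x = tan(x)^2 + 1
  ∂F/∂y = 2tan(y)^2 + 2

so d/dx[F(x, y(x))] = ∂F/∂x + (∂F/∂y)·y' = 0. Rearranging,
  dy/dx = -(∂F/∂x)/(∂F/∂y) = -(tan(x)^2 + 1)/(2tan(y)^2 + 2) = -cos(y)^2/(2cos(x)^2)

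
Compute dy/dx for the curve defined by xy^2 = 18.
Differentiate both sides with respect to x, treating y as y(x). By the chain rule, any term containing y contributes a factor of y' = dy/dx when we differentiate it.

Move every term to one side and write the relation as F(x, y) = 0. Term by term,
  d/dx[xy^2] = 2xy·y' + y^2
  d/dx[-18] = 0

The pieces without y' make up ∂F/∂x and the coefficient of y' is ∂F/∂y:
  ∂F/∂x = y^2,
  ∂F/∂y = 2xy.

Since d/dx[F] = ∂F/∂x + (∂F/∂y)·y' = 0, solve for y':
  (∂F/∂y)·y' = -∂F/∂x
  dy/dx = -(∂F/∂x)/(∂F/∂y) = -(y^2)/(2xy) = -y/(2x)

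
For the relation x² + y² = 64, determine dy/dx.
Apply d/dx to both sides, remembering that y depends on x. Each occurrence of y therefore brings in a y' = dy/dx via the chain rule.

With F(x, y) equal to the left-hand side minus the right, differentiate F term by term:
  d/dx[x^2] = 2x
  d/dx[y^2] = 2y·y'
  d/dx[-64] = 0
Adding these up, d/dx[F] = 0 becomes
  (2x) + (2y)·y' = 0,
so isolating y',
  dy/dx = -(2x)/(2y) = -x/y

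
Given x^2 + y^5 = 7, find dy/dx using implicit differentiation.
Apply d/dx to both sides, remembering that y depends on x. Each occurrence of y therefore brings in a y' = dy/dx via the chain rule.

With F(x, y) equal to the left-hand side minus the right, differentiate F term by term:
  d/dx[x^2] = 2x
  d/dx[y^5] = 5y^4·y'
  d/dx[-7] = 0
Adding these up, d/dx[F] = 0 becomes
  (2x) + (5y^4)·y' = 0,
so isolating y',
  dy/dx = -(2x)/(5y^4) = -2x/(5y^4)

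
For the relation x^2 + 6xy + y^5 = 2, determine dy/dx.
Differentiate the relation implicitly: treat y = y(x) and apply the chain rule, so every y-derivative picks up a y' = dy/dx factor.

With everything moved to the left-hand side, differentiate term by term:
  d/dx[x^2] = 2x
  d/dx[6xy] = 6x·y' + 6y
  d/dx[y^5] = 5y^4·y'
  d/dx[-2] = 0

Separating the contributions that come from x directly and those that come through y:
  without y':      2x + 6y
  multiplying y':  6x + 5y^4

so (2x + 6y) + (6x + 5y^4)·y' = 0, and therefore
  dy/dx = -(2x + 6y)/(6x + 5y^4) = 2(-x - 3y)/(6x + 5y^4)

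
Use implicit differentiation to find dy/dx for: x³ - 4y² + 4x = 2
Differentiate the relation implicitly: treat y = y(x) and apply the chain rule, so every y-derivative picks up a y' = dy/dx factor.

With everything moved to the left-hand side, differentiate term by term:
  d/dx[x^3] = 3x^2
  d/dx[4x] = 4
  d/dx[-4y^2] = -8y·y'
  d/dx[-2] = 0

Separating the contributions that come from x directly and those that come through y:
  without y':      3x^2 + 4
  multiplying y':  -8y

so (3x^2 + 4) + (-8y)·y' = 0, and therefore
  dy/dx = -(3x^2 + 4)/(-8y) = (3x^2 + 4)/(8y)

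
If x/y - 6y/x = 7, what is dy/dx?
Differentiate the relation implicitly: treat y = y(x) and apply the chain rule, so every y-derivative picks up a y' = dy/dx factor.

With everything moved to the left-hand side, differentiate term by term:
  d/dx[x/y] = -x·y'/y^2 + 1/y
  d/dx[-6y/x] = -6·y'/x + 6y/x^2
  d/dx[-7] = 0

Separating the contributions that come from x directly and those that come through y:
  without y':      1/y + 6y/x^2
  multiplying y':  -x/y^2 - 6/x

so (1/y + 6y/x^2) + (-x/y^2 - 6/x)·y' = 0, and therefore
  dy/dx = -(1/y + 6y/x^2)/(-x/y^2 - 6/x)
        = -((x^2 + 6y^2)/(x^2y))/(-(x^2 + 6y^2)/(xy^2)) = y/x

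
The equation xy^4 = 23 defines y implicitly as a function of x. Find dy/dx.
Differentiate both sides with respect to x, treating y as y(x). By the chain rule, any term containing y contributes a factor of y' = dy/dx when we differentiate it.

Move every term to one side and write the relation as F(x, y) = 0. Term by term,
  d/dx[xy^4] = 4xy^3·y' + y^4
  d/dx[-23] = 0

The pieces without y' make up ∂F/∂x and the coefficient of y' is ∂F/∂y:
  ∂F/∂x = y^4,
  ∂F/∂y = 4xy^3.

Since d/dx[F] = ∂F/∂x + (∂F/∂y)·y' = 0, solve for y':
  (∂F/∂y)·y' = -∂F/∂x
  dy/dx = -(∂F/∂x)/(∂F/∂y) = -(y^4)/(4xy^3) = -y/(4x)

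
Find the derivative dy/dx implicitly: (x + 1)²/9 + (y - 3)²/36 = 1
Differentiate the relation implicitly: treat y = y(x) and apply the chain rule, so every y-derivative picks up a y' = dy/dx factor.

With everything moved to the left-hand side, differentiate term by term:
  d/dx[(x + 1)^2/9] = 2x/9 + 2/9
  d/dx[(y - 3)^2/36] = y'(y - 3)/18
  d/dx[-1] = 0

Separating the contributions that come from x directly and those that come through y:
  without y':      2x/9 + 2/9
  multiplying y':  y/18 - 1/6

so (2x/9 + 2/9) + (y/18 - 1/6)·y' = 0, and therefore
  dy/dx = -(2x/9 + 2/9)/(y/18 - 1/6)
        = -(2(x + 1)/9)/((y - 3)/18) = 4(-x - 1)/(y - 3)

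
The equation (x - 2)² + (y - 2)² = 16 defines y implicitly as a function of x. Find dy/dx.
Take d/dx of both sides. Since y is implicitly a function of x, the chain rule attaches a y' = dy/dx factor whenever we differentiate through y.

Set F(x, y) = (left side) − (right side), so the curve is F = 0. Differentiating each term of F:
  d/dx[(x - 2)^2] = 2x - 4
  d/dx[(y - 2)^2] = 2·y'(y - 2)
  d/dx[-16] = 0

Collecting, the y'-free part is the partial derivative in x and the y' coefficient is the partial derivative in y:
  ∂F/∂x = 2x - 4
  ∂F/∂y = 2y - 4

so d/dx[F(x, y(x))] = ∂F/∂x + (∂F/∂y)·y' = 0. Rearranging,
  dy/dx = -(∂F/∂x)/(∂F/∂y) = -(2x - 4)/(2y - 4) = (2 - x)/(y - 2)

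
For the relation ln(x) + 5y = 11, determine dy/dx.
Differentiate both sides with respect to x, treating y as y(x). By the chain rule, any term containing y contributes a factor of y' = dy/dx when we differentiate it.

Move every term to one side and write the relation as F(x, y) = 0. Term by term,
  d/dx[5y] = 5·y'
  d/dx[ln(x)] = 1/x
  d/dx[-11] = 0

The pieces without y' make up ∂F/∂x and the coefficient of y' is ∂F/∂y:
  ∂F/∂x = 1/x,
  ∂F/∂y = 5.

Since d/dx[F] = ∂F/∂x + (∂F/∂y)·y' = 0, solve for y':
  (∂F/∂y)·y' = -∂F/∂x
  dy/dx = -(∂F/∂x)/(∂F/∂y) = -(1/x)/(5) = -1/(5x)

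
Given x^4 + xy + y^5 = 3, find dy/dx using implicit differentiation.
Differentiate the relation implicitly: treat y = y(x) and apply the chain rule, so every y-derivative picks up a y' = dy/dx factor.

With everything moved to the left-hand side, differentiate term by term:
  d/dx[x^4] = 4x^3
  d/dx[xy] = x·y' + y
  d/dx[y^5] = 5y^4·y'
  d/dx[-3] = 0

Separating the contributions that come from x directly and those that come through y:
  without y':      4x^3 + y
  multiplying y':  x + 5y^4

so (4x^3 + y) + (x + 5y^4)·y' = 0, and therefore
  dy/dx = -(4x^3 + y)/(x + 5y^4) = (-4x^3 - y)/(x + 5y^4)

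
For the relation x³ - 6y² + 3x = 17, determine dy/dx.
Differentiate the relation implicitly: treat y = y(x) and apply the chain rule, so every y-derivative picks up a y' = dy/dx factor.

With everything moved to the left-hand side, differentiate term by term:
  d/dx[x^3] = 3x^2
  d/dx[3x] = 3
  d/dx[-6y^2] = -12y·y'
  d/dx[-17] = 0

Separating the contributions that come from x directly and those that come through y:
  without y':      3x^2 + 3
  multiplying y':  -12y

so (3x^2 + 3) + (-12y)·y' = 0, and therefore
  dy/dx = -(3x^2 + 3)/(-12y) = (x^2 + 1)/(4y)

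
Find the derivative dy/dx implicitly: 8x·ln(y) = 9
Apply d/dx to both sides, remembering that y depends on x. Each occurrence of y therefore brings in a y' = dy/dx via the chain rule.

With F(x, y) equal to the left-hand side minus the right, differentiate F term by term:
  d/dx[8x·ln(y)] = 8x·y'/y + 8ln(y)
  d/dx[-9] = 0
Adding these up, d/dx[F] = 0 becomes
  (8ln(y)) + (8x/y)·y' = 0,
so isolating y',
  dy/dx = -(8ln(y))/(8x/y) = -y·ln(y)/x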